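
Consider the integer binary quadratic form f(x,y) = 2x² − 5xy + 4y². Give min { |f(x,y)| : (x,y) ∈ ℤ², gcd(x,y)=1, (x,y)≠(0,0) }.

translate: b→-1 (≡-5 mod 4), so (2,-5,4)→(2,-1,1)
flip: (2,-1,1)→(1,1,2)
reduced (well bottom): (1,1,2) with a≤c, −a<b≤a
well minimum = a = 1

1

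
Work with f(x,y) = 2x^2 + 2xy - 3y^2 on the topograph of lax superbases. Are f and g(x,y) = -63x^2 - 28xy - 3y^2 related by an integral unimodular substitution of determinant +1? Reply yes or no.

D₁ = 28, D₂ = 28
river cycle of f (length 4): (-3, 4, 1), (1, 4, -3), (-3, 2, 2), (2, 2, -3)
river cycle of g (length 4): (-3, 4, 1), (1, 4, -3), (-3, 2, 2), (2, 2, -3)
cycles coincide ⇒ equivalent

yes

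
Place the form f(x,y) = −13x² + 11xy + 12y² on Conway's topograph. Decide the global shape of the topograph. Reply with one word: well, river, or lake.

D = b²−4ac = 11² − 4·(-13)·12 = 745
D > 0 non-square ⇒ indefinite ⇒ periodic river

river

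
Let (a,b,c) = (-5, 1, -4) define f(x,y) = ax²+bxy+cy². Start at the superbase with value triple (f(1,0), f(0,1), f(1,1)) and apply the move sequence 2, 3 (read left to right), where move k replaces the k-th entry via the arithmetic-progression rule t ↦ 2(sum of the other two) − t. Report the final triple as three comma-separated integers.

start (-5,-4,-8) = (f(1,0),f(0,1),f(1,1))
replace slot 2: 2·((-5)+(-8)) − (-4) = -22 → (-5,-22,-8)
replace slot 3: 2·((-5)+(-22)) − (-8) = -46 → (-5,-22,-46)

-5,-22,-46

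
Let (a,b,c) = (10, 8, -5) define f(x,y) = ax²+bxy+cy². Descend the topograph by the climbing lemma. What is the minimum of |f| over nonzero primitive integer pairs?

river: ρ → (-5,12,6)
river: ρ → (6,12,-5)
river: ρ → (-5,8,10)
river: ρ → (10,12,-3)
river: ρ → (-3,12,10)
river: ρ → (10,8,-5)
closes: descent 0, river 6
min |a| on river = 3

3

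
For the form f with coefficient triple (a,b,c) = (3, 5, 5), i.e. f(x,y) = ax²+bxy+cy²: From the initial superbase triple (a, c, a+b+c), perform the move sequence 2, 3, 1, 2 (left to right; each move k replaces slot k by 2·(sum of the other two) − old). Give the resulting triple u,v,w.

start (3,5,13) = (f(1,0),f(0,1),f(1,1))
replace slot 2: 2·(3+13) − 5 = 27 → (3,27,13)
replace slot 3: 2·(3+27) − 13 = 47 → (3,27,47)
replace slot 1: 2·(27+47) − 3 = 145 → (145,27,47)
replace slot 2: 2·(145+47) − 27 = 357 → (145,357,47)

145,357,47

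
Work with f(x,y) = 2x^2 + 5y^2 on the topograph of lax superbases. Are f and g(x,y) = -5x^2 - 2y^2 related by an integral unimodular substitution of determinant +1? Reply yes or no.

D₁ = -40, D₂ = -40
f: reduced (well bottom): (2,0,5) with a≤c, −a<b≤a
g is negative-definite; reduce −g:
−g: flip: (5,0,2)→(2,0,5)
−g: reduced (well bottom): (2,0,5) with a≤c, −a<b≤a
flip sign back: reduced form of g is (-2,0,-5)
reduced forms (2, 0, 5) vs (-2, 0, -5) ⇒ inequivalent

no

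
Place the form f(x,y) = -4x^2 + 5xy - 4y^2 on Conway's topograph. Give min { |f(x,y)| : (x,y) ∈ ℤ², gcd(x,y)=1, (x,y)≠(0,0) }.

translate: b→3 (≡-5 mod 8), so (4,-5,4)→(4,3,3)
flip: (4,3,3)→(3,-3,4)
translate: b→3 (≡-3 mod 6), so (3,-3,4)→(3,3,4)
reduced (well bottom): (3,3,4) with a≤c, −a<b≤a
well minimum |f| = |-3| = 3 (negative-definite)

3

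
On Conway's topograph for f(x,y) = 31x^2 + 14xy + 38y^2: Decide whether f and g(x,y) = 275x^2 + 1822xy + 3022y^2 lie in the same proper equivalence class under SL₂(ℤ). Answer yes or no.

D₁ = -4516, D₂ = -4516
f: reduced (well bottom): (31,14,38) with a≤c, −a<b≤a
g: translate: b→172 (≡1822 mod 550), so (275,1822,3022)→(275,172,31)
g: flip: (275,172,31)→(31,-172,275)
g: translate: b→14 (≡-172 mod 62), so (31,-172,275)→(31,14,38)
g: reduced (well bottom): (31,14,38) with a≤c, −a<b≤a
reduced forms (31, 14, 38) vs (31, 14, 38) ⇒ equivalent

yes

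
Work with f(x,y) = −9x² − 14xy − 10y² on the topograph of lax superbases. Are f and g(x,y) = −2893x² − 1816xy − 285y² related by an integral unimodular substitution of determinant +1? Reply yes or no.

D₁ = -164, D₂ = -164
f is negative-definite; reduce −f:
−f: translate: b→-4 (≡14 mod 18), so (9,14,10)→(9,-4,5)
−f: flip: (9,-4,5)→(5,4,9)
−f: reduced (well bottom): (5,4,9) with a≤c, −a<b≤a
flip sign back: reduced form of f is (-5,-4,-9)
g is negative-definite; reduce −g:
−g: flip: (2893,1816,285)→(285,-1816,2893)
−g: translate: b→-106 (≡-1816 mod 570), so (285,-1816,2893)→(285,-106,10)
−g: flip: (285,-106,10)→(10,106,285)
−g: translate: b→6 (≡106 mod 20), so (10,106,285)→(10,6,5)
−g: flip: (10,6,5)→(5,-6,10)
−g: translate: b→4 (≡-6 mod 10), so (5,-6,10)→(5,4,9)
−g: reduced (well bottom): (5,4,9) with a≤c, −a<b≤a
flip sign back: reduced form of g is (-5,-4,-9)
reduced forms (-5, -4, -9) vs (-5, -4, -9) ⇒ equivalent

yes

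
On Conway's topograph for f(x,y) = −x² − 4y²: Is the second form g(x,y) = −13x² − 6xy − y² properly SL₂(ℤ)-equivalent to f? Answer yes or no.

D₁ = -16, D₂ = -16
f is negative-definite; reduce −f:
−f: reduced (well bottom): (1,0,4) with a≤c, −a<b≤a
flip sign back: reduced form of f is (-1,0,-4)
g is negative-definite; reduce −g:
−g: flip: (13,6,1)→(1,-6,13)
−g: translate: b→0 (≡-6 mod 2), so (1,-6,13)→(1,0,4)
−g: reduced (well bottom): (1,0,4) with a≤c, −a<b≤a
flip sign back: reduced form of g is (-1,0,-4)
reduced forms (-1, 0, -4) vs (-1, 0, -4) ⇒ equivalent

yes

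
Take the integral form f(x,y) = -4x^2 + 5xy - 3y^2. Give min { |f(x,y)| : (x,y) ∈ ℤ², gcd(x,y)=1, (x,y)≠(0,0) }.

translate: b→3 (≡-5 mod 8), so (4,-5,3)→(4,3,2)
flip: (4,3,2)→(2,-3,4)
translate: b→1 (≡-3 mod 4), so (2,-3,4)→(2,1,3)
reduced (well bottom): (2,1,3) with a≤c, −a<b≤a
well minimum |f| = |-2| = 2 (negative-definite)

2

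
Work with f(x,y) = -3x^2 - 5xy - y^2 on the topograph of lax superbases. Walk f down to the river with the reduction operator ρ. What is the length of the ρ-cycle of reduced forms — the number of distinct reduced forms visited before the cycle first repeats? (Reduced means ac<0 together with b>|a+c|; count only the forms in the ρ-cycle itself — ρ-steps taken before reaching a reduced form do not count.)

D = 13, ⌊√D⌋ = 3
descent: ρ → (-1,3,1)  [lands on river]
river: ρ → (1,3,-1)
ρ-cycle length = 2 (tail of 1 descent step not counted)

2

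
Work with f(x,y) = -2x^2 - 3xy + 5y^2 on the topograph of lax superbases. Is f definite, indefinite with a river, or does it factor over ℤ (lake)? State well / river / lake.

D = b²−4ac = (-3)² − 4·(-2)·5 = 49
D = 7² is a perfect square ⇒ form factors over ℤ ⇒ lakes

lake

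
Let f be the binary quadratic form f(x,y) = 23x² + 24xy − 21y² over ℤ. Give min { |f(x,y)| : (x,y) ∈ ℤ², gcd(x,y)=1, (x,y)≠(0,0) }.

river: ρ → (-21,18,26)
river: ρ → (26,34,-13)
river: ρ → (-13,44,11)
river: ρ → (11,44,-13)
river: ρ → (-13,34,26)
river: ρ → (26,18,-21)
river: ρ → (-21,24,23)
river: ρ → (23,22,-22)
river: ρ → (-22,22,23)
river: ρ → (23,24,-21)
closes: descent 0, river 10
min |a| on river = 11

11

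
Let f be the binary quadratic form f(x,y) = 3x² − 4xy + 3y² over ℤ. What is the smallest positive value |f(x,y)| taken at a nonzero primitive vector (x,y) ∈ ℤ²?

translate: b→2 (≡-4 mod 6), so (3,-4,3)→(3,2,2)
flip: (3,2,2)→(2,-2,3)
translate: b→2 (≡-2 mod 4), so (2,-2,3)→(2,2,3)
reduced (well bottom): (2,2,3) with a≤c, −a<b≤a
well minimum = a = 2

2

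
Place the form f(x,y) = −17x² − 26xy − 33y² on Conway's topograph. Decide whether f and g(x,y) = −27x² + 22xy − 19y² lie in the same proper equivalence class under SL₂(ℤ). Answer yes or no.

D₁ = -1568, D₂ = -1568
f is negative-definite; reduce −f:
−f: translate: b→-8 (≡26 mod 34), so (17,26,33)→(17,-8,24)
−f: reduced (well bottom): (17,-8,24) with a≤c, −a<b≤a
flip sign back: reduced form of f is (-17,8,-24)
g is negative-definite; reduce −g:
−g: flip: (27,-22,19)→(19,22,27)
−g: translate: b→-16 (≡22 mod 38), so (19,22,27)→(19,-16,24)
−g: reduced (well bottom): (19,-16,24) with a≤c, −a<b≤a
flip sign back: reduced form of g is (-19,16,-24)
reduced forms (-17, 8, -24) vs (-19, 16, -24) ⇒ inequivalent

no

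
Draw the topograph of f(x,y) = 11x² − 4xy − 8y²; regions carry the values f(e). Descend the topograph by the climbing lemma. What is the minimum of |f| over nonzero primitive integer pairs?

descent: ρ → (-8,4,11)  [lands on river]
river: ρ → (11,18,-1)
river: ρ → (-1,18,11)
river: ρ → (11,4,-8)
river: ρ → (-8,12,7)
river: ρ → (7,16,-4)
river: ρ → (-4,16,7)
river: ρ → (7,12,-8)
closes: descent 1, river 8
min |a| on river = 1

1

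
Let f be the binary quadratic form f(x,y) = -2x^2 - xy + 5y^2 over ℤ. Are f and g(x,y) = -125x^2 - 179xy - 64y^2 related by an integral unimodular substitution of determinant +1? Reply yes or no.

D₁ = 41, D₂ = 41
river cycle of f (length 10): (-2, 3, 4), (4, 5, -1), (-1, 5, 4), (4, 3, -2), (-2, 5, 2), (2, 3, -4), (-4, 5, 1), (1, 5, -4), (-4, 3, 2), (2, 5, -2)
river cycle of g (length 10): (-1, 5, 4), (4, 3, -2), (-2, 5, 2), (2, 3, -4), (-4, 5, 1), (1, 5, -4), (-4, 3, 2), (2, 5, -2), (-2, 3, 4), (4, 5, -1)
cycles coincide ⇒ equivalent

yes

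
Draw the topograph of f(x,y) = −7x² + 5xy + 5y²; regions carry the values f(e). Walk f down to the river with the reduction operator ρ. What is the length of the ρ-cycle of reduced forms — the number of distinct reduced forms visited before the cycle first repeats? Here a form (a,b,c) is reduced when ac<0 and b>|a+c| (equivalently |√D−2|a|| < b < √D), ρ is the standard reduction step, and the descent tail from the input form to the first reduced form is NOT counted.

D = 165, ⌊√D⌋ = 12
river: ρ → (5,5,-7)
river: ρ → (-7,9,3)
river: ρ → (3,9,-7)
river: ρ → (-7,5,5)
ρ-cycle length = 4 (tail of 0 descent steps not counted)

4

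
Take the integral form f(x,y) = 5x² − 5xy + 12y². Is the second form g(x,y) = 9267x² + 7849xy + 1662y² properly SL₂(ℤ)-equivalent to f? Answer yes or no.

D₁ = -215, D₂ = -215
f: translate: b→5 (≡-5 mod 10), so (5,-5,12)→(5,5,12)
f: reduced (well bottom): (5,5,12) with a≤c, −a<b≤a
g: flip: (9267,7849,1662)→(1662,-7849,9267)
g: translate: b→-1201 (≡-7849 mod 3324), so (1662,-7849,9267)→(1662,-1201,217)
g: flip: (1662,-1201,217)→(217,1201,1662)
g: translate: b→-101 (≡1201 mod 434), so (217,1201,1662)→(217,-101,12)
g: flip: (217,-101,12)→(12,101,217)
g: translate: b→5 (≡101 mod 24), so (12,101,217)→(12,5,5)
g: flip: (12,5,5)→(5,-5,12)
g: translate: b→5 (≡-5 mod 10), so (5,-5,12)→(5,5,12)
g: reduced (well bottom): (5,5,12) with a≤c, −a<b≤a
reduced forms (5, 5, 12) vs (5, 5, 12) ⇒ equivalent

yes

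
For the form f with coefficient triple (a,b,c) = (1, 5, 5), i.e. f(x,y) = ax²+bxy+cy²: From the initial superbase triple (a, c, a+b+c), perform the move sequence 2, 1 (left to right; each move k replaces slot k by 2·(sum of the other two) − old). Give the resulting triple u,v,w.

start (1,5,11) = (f(1,0),f(0,1),f(1,1))
replace slot 2: 2·(1+11) − 5 = 19 → (1,19,11)
replace slot 1: 2·(19+11) − 1 = 59 → (59,19,11)

59,19,11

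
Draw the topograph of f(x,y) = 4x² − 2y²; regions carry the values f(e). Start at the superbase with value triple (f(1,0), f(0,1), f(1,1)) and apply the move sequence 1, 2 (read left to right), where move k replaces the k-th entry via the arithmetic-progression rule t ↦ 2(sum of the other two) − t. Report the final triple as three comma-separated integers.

start (4,-2,2) = (f(1,0),f(0,1),f(1,1))
replace slot 1: 2·((-2)+2) − 4 = -4 → (-4,-2,2)
replace slot 2: 2·((-4)+2) − (-2) = -2 → (-4,-2,2)

-4,-2,2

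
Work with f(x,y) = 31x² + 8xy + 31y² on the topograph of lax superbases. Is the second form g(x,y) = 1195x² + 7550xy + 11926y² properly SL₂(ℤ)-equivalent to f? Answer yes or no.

D₁ = -3780, D₂ = -3780
f: reduced (well bottom): (31,8,31) with a≤c, −a<b≤a
g: translate: b→380 (≡7550 mod 2390), so (1195,7550,11926)→(1195,380,31)
g: flip: (1195,380,31)→(31,-380,1195)
g: translate: b→-8 (≡-380 mod 62), so (31,-380,1195)→(31,-8,31)
g: flip: (31,-8,31)→(31,8,31)
g: reduced (well bottom): (31,8,31) with a≤c, −a<b≤a
reduced forms (31, 8, 31) vs (31, 8, 31) ⇒ equivalent

yes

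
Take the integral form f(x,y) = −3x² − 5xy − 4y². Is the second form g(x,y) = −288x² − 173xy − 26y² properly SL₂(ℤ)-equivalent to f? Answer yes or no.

D₁ = -23, D₂ = -23
f is negative-definite; reduce −f:
−f: translate: b→-1 (≡5 mod 6), so (3,5,4)→(3,-1,2)
−f: flip: (3,-1,2)→(2,1,3)
−f: reduced (well bottom): (2,1,3) with a≤c, −a<b≤a
flip sign back: reduced form of f is (-2,-1,-3)
g is negative-definite; reduce −g:
−g: flip: (288,173,26)→(26,-173,288)
−g: translate: b→-17 (≡-173 mod 52), so (26,-173,288)→(26,-17,3)
−g: flip: (26,-17,3)→(3,17,26)
−g: translate: b→-1 (≡17 mod 6), so (3,17,26)→(3,-1,2)
−g: flip: (3,-1,2)→(2,1,3)
−g: reduced (well bottom): (2,1,3) with a≤c, −a<b≤a
flip sign back: reduced form of g is (-2,-1,-3)
reduced forms (-2, -1, -3) vs (-2, -1, -3) ⇒ equivalent

yes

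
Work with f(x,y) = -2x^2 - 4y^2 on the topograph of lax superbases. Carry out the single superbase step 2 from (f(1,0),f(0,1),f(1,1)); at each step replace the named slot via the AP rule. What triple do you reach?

start (-2,-4,-6) = (f(1,0),f(0,1),f(1,1))
replace slot 2: 2·((-2)+(-6)) − (-4) = -12 → (-2,-12,-6)

-2,-12,-6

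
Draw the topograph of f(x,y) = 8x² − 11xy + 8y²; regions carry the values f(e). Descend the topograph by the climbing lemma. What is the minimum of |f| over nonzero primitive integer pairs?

translate: b→5 (≡-11 mod 16), so (8,-11,8)→(8,5,5)
flip: (8,5,5)→(5,-5,8)
translate: b→5 (≡-5 mod 10), so (5,-5,8)→(5,5,8)
reduced (well bottom): (5,5,8) with a≤c, −a<b≤a
well minimum = a = 5

5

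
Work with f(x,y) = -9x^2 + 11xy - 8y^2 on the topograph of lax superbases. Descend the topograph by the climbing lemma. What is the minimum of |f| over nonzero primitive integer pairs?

translate: b→7 (≡-11 mod 18), so (9,-11,8)→(9,7,6)
flip: (9,7,6)→(6,-7,9)
translate: b→5 (≡-7 mod 12), so (6,-7,9)→(6,5,8)
reduced (well bottom): (6,5,8) with a≤c, −a<b≤a
well minimum |f| = |-6| = 6 (negative-definite)

6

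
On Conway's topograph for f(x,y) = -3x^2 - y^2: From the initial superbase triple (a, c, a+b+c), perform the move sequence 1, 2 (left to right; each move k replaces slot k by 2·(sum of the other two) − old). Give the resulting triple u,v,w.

start (-3,-1,-4) = (f(1,0),f(0,1),f(1,1))
replace slot 1: 2·((-1)+(-4)) − (-3) = -7 → (-7,-1,-4)
replace slot 2: 2·((-7)+(-4)) − (-1) = -21 → (-7,-21,-4)

-7,-21,-4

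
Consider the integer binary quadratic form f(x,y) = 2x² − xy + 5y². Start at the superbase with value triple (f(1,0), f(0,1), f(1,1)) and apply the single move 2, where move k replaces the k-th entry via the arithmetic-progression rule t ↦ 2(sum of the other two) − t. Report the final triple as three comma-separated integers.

start (2,5,6) = (f(1,0),f(0,1),f(1,1))
replace slot 2: 2·(2+6) − 5 = 11 → (2,11,6)

2,11,6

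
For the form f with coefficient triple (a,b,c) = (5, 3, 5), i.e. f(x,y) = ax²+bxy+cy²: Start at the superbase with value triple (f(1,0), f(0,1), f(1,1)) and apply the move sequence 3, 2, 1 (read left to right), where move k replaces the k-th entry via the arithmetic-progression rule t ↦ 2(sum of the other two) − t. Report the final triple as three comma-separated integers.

start (5,5,13) = (f(1,0),f(0,1),f(1,1))
replace slot 3: 2·(5+5) − 13 = 7 → (5,5,7)
replace slot 2: 2·(5+7) − 5 = 19 → (5,19,7)
replace slot 1: 2·(19+7) − 5 = 47 → (47,19,7)

47,19,7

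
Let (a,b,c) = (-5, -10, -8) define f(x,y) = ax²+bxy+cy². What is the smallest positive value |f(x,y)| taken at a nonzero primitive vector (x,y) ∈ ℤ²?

translate: b→0 (≡10 mod 10), so (5,10,8)→(5,0,3)
flip: (5,0,3)→(3,0,5)
reduced (well bottom): (3,0,5) with a≤c, −a<b≤a
well minimum |f| = |-3| = 3 (negative-definite)

3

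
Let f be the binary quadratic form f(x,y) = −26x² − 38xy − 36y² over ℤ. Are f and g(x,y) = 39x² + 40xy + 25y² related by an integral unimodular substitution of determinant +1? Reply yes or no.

D₁ = -2300, D₂ = -2300
f is negative-definite; reduce −f:
−f: translate: b→-14 (≡38 mod 52), so (26,38,36)→(26,-14,24)
−f: flip: (26,-14,24)→(24,14,26)
−f: reduced (well bottom): (24,14,26) with a≤c, −a<b≤a
flip sign back: reduced form of f is (-24,-14,-26)
g: translate: b→-38 (≡40 mod 78), so (39,40,25)→(39,-38,24)
g: flip: (39,-38,24)→(24,38,39)
g: translate: b→-10 (≡38 mod 48), so (24,38,39)→(24,-10,25)
g: reduced (well bottom): (24,-10,25) with a≤c, −a<b≤a
reduced forms (-24, -14, -26) vs (24, -10, 25) ⇒ inequivalent

no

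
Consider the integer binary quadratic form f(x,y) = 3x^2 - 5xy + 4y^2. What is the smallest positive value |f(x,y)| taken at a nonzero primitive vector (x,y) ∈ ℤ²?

translate: b→1 (≡-5 mod 6), so (3,-5,4)→(3,1,2)
flip: (3,1,2)→(2,-1,3)
reduced (well bottom): (2,-1,3) with a≤c, −a<b≤a
well minimum = a = 2

2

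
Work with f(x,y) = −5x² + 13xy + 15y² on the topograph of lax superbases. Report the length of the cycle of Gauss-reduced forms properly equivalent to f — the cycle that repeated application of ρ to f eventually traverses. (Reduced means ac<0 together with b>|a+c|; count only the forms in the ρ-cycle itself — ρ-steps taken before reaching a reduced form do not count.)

D = 469, ⌊√D⌋ = 21
river: ρ → (15,17,-3)
river: ρ → (-3,19,9)
river: ρ → (9,17,-5)
river: ρ → (-5,13,15)
ρ-cycle length = 4 (tail of 0 descent steps not counted)

4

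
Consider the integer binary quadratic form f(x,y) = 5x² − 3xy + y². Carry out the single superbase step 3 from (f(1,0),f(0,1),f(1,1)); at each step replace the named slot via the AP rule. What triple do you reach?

start (5,1,3) = (f(1,0),f(0,1),f(1,1))
replace slot 3: 2·(5+1) − 3 = 9 → (5,1,9)

5,1,9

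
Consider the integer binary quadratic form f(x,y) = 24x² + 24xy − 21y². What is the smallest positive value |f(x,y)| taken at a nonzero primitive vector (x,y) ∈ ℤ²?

river: ρ → (-21,18,27)
river: ρ → (27,36,-12)
river: ρ → (-12,36,27)
river: ρ → (27,18,-21)
river: ρ → (-21,24,24)
river: ρ → (24,24,-21)
closes: descent 0, river 6
min |a| on river = 12

12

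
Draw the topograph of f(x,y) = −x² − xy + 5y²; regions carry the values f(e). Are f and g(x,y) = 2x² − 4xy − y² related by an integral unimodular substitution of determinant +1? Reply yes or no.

D₁ = 21, D₂ = 24
discriminants differ ⇒ not SL₂(ℤ)-equivalent

no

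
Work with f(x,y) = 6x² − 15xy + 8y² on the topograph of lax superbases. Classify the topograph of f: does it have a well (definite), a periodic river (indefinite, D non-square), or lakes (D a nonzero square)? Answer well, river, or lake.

D = b²−4ac = (-15)² − 4·6·8 = 33
D > 0 non-square ⇒ indefinite ⇒ periodic river

river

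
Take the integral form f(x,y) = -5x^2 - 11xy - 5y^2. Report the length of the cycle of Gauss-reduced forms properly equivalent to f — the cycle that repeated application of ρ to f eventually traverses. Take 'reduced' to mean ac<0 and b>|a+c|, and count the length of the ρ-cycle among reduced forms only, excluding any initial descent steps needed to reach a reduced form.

D = 21, ⌊√D⌋ = 4
descent: ρ → (-5,1,1)
descent: ρ → (1,3,-3)  [lands on river]
river: ρ → (-3,3,1)
ρ-cycle length = 2 (tail of 2 descent steps not counted)

2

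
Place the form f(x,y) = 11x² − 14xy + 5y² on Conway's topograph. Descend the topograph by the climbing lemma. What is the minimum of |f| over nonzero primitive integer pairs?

translate: b→8 (≡-14 mod 22), so (11,-14,5)→(11,8,2)
flip: (11,8,2)→(2,-8,11)
translate: b→0 (≡-8 mod 4), so (2,-8,11)→(2,0,3)
reduced (well bottom): (2,0,3) with a≤c, −a<b≤a
well minimum = a = 2

2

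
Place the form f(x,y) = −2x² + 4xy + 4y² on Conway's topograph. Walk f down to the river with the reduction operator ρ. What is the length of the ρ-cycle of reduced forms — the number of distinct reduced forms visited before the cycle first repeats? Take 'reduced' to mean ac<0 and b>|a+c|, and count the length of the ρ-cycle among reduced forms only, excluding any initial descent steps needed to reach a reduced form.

D = 48, ⌊√D⌋ = 6
river: ρ → (4,4,-2)
river: ρ → (-2,4,4)
ρ-cycle length = 2 (tail of 0 descent steps not counted)

2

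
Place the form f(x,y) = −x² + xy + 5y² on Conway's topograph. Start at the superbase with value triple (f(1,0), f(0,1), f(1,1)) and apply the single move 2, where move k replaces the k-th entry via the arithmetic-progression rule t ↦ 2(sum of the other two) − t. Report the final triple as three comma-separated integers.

start (-1,5,5) = (f(1,0),f(0,1),f(1,1))
replace slot 2: 2·((-1)+5) − 5 = 3 → (-1,3,5)

-1,3,5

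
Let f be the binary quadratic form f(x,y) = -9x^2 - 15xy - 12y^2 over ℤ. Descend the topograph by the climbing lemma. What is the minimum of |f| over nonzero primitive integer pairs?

translate: b→-3 (≡15 mod 18), so (9,15,12)→(9,-3,6)
flip: (9,-3,6)→(6,3,9)
reduced (well bottom): (6,3,9) with a≤c, −a<b≤a
well minimum |f| = |-6| = 6 (negative-definite)

6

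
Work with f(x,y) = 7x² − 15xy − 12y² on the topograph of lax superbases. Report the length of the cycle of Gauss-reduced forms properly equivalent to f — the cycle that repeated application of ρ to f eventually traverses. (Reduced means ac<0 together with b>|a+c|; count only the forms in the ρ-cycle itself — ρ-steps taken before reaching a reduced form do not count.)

D = 561, ⌊√D⌋ = 23
descent: ρ → (-12,15,7)  [lands on river]
river: ρ → (7,13,-14)
river: ρ → (-14,15,6)
river: ρ → (6,21,-5)
river: ρ → (-5,19,10)
river: ρ → (10,21,-3)
river: ρ → (-3,21,10)
river: ρ → (10,19,-5)
river: ρ → (-5,21,6)
river: ρ → (6,15,-14)
river: ρ → (-14,13,7)
river: ρ → (7,15,-12)
river: ρ → (-12,9,10)
river: ρ → (10,11,-11)
river: ρ → (-11,11,10)
river: ρ → (10,9,-12)
ρ-cycle length = 16 (tail of 1 descent step not counted)

16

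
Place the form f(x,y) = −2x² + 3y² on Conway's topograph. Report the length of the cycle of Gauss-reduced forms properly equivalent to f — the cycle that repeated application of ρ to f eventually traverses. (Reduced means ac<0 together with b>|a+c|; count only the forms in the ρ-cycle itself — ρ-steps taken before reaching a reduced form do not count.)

D = 24, ⌊√D⌋ = 4
descent: ρ → (3,0,-2)
descent: ρ → (-2,4,1)  [lands on river]
river: ρ → (1,4,-2)
ρ-cycle length = 2 (tail of 2 descent steps not counted)

2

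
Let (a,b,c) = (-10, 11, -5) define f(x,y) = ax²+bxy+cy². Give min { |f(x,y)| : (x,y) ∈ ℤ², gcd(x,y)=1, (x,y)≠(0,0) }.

translate: b→9 (≡-11 mod 20), so (10,-11,5)→(10,9,4)
flip: (10,9,4)→(4,-9,10)
translate: b→-1 (≡-9 mod 8), so (4,-9,10)→(4,-1,5)
reduced (well bottom): (4,-1,5) with a≤c, −a<b≤a
well minimum |f| = |-4| = 4 (negative-definite)

4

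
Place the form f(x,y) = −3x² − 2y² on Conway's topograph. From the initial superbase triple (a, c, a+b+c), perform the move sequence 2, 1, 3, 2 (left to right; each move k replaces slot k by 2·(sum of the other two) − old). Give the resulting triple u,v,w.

start (-3,-2,-5) = (f(1,0),f(0,1),f(1,1))
replace slot 2: 2·((-3)+(-5)) − (-2) = -14 → (-3,-14,-5)
replace slot 1: 2·((-14)+(-5)) − (-3) = -35 → (-35,-14,-5)
replace slot 3: 2·((-35)+(-14)) − (-5) = -93 → (-35,-14,-93)
replace slot 2: 2·((-35)+(-93)) − (-14) = -242 → (-35,-242,-93)

-35,-242,-93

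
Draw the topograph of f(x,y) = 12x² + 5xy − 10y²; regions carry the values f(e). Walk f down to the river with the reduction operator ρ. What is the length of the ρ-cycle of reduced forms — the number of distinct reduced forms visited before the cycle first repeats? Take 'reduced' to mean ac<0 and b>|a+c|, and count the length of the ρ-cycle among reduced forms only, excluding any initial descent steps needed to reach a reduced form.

D = 505, ⌊√D⌋ = 22
river: ρ → (-10,15,7)
river: ρ → (7,13,-12)
river: ρ → (-12,11,8)
river: ρ → (8,21,-2)
river: ρ → (-2,19,18)
river: ρ → (18,17,-3)
river: ρ → (-3,19,12)
river: ρ → (12,5,-10)
ρ-cycle length = 8 (tail of 0 descent steps not counted)

8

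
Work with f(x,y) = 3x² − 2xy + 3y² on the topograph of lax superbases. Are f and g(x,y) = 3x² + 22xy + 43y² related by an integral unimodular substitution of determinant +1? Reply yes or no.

D₁ = -32, D₂ = -32
f: flip: (3,-2,3)→(3,2,3)
f: reduced (well bottom): (3,2,3) with a≤c, −a<b≤a
g: translate: b→-2 (≡22 mod 6), so (3,22,43)→(3,-2,3)
g: flip: (3,-2,3)→(3,2,3)
g: reduced (well bottom): (3,2,3) with a≤c, −a<b≤a
reduced forms (3, 2, 3) vs (3, 2, 3) ⇒ equivalent

yes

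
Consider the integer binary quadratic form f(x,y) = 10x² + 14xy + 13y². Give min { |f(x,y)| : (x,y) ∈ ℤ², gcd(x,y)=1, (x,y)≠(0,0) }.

translate: b→-6 (≡14 mod 20), so (10,14,13)→(10,-6,9)
flip: (10,-6,9)→(9,6,10)
reduced (well bottom): (9,6,10) with a≤c, −a<b≤a
well minimum = a = 9

9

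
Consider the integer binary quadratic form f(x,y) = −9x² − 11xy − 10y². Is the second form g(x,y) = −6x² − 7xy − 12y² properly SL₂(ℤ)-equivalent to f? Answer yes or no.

D₁ = -239, D₂ = -239
f is negative-definite; reduce −f:
−f: translate: b→-7 (≡11 mod 18), so (9,11,10)→(9,-7,8)
−f: flip: (9,-7,8)→(8,7,9)
−f: reduced (well bottom): (8,7,9) with a≤c, −a<b≤a
flip sign back: reduced form of f is (-8,-7,-9)
g is negative-definite; reduce −g:
−g: translate: b→-5 (≡7 mod 12), so (6,7,12)→(6,-5,11)
−g: reduced (well bottom): (6,-5,11) with a≤c, −a<b≤a
flip sign back: reduced form of g is (-6,5,-11)
reduced forms (-8, -7, -9) vs (-6, 5, -11) ⇒ inequivalent

no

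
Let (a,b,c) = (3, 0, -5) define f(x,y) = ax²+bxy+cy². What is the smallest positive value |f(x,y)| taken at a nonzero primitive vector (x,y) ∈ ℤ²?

descent: ρ → (-5,0,3)
descent: ρ → (3,6,-2)  [lands on river]
river: ρ → (-2,6,3)
closes: descent 2, river 2
min |a| on river = 2

2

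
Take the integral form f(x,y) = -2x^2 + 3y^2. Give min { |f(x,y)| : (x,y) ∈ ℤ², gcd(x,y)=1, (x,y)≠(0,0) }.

descent: ρ → (3,0,-2)
descent: ρ → (-2,4,1)  [lands on river]
river: ρ → (1,4,-2)
closes: descent 2, river 2
min |a| on river = 1

1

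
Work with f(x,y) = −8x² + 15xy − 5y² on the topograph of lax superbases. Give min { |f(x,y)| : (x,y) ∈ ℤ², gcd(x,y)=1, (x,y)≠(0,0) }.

descent: ρ → (-5,5,2)  [lands on river]
river: ρ → (2,7,-2)
river: ρ → (-2,5,5)
river: ρ → (5,5,-2)
river: ρ → (-2,7,2)
river: ρ → (2,5,-5)
closes: descent 1, river 6
min |a| on river = 2

2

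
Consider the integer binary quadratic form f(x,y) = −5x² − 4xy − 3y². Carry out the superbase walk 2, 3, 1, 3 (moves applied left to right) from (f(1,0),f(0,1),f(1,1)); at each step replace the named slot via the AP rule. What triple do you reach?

start (-5,-3,-12) = (f(1,0),f(0,1),f(1,1))
replace slot 2: 2·((-5)+(-12)) − (-3) = -31 → (-5,-31,-12)
replace slot 3: 2·((-5)+(-31)) − (-12) = -60 → (-5,-31,-60)
replace slot 1: 2·((-31)+(-60)) − (-5) = -177 → (-177,-31,-60)
replace slot 3: 2·((-177)+(-31)) − (-60) = -356 → (-177,-31,-356)

-177,-31,-356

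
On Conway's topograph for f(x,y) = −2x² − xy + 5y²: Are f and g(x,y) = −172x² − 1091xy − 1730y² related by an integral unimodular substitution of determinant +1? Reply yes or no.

D₁ = 41, D₂ = 41
river cycle of f (length 10): (-2, 3, 4), (4, 5, -1), (-1, 5, 4), (4, 3, -2), (-2, 5, 2), (2, 3, -4), (-4, 5, 1), (1, 5, -4), (-4, 3, 2), (2, 5, -2)
river cycle of g (length 10): (2, 5, -2), (-2, 3, 4), (4, 5, -1), (-1, 5, 4), (4, 3, -2), (-2, 5, 2), (2, 3, -4), (-4, 5, 1), (1, 5, -4), (-4, 3, 2)
cycles coincide ⇒ equivalent

yes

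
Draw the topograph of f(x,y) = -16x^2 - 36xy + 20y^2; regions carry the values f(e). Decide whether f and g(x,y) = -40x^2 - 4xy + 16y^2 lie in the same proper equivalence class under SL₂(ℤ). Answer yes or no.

D₁ = 2576, D₂ = 2576
river cycle of f (length 10): (20, 36, -16), (-16, 28, 28), (28, 28, -16), (-16, 36, 20), (20, 44, -8), (-8, 36, 40), (40, 44, -4), (-4, 44, 40), (40, 36, -8), (-8, 44, 20)
river cycle of g (length 10): (16, 36, -20), (-20, 44, 8), (8, 36, -40), (-40, 44, 4), (4, 44, -40), (-40, 36, 8), (8, 44, -20), (-20, 36, 16), (16, 28, -28), (-28, 28, 16)
cycles differ ⇒ inequivalent

no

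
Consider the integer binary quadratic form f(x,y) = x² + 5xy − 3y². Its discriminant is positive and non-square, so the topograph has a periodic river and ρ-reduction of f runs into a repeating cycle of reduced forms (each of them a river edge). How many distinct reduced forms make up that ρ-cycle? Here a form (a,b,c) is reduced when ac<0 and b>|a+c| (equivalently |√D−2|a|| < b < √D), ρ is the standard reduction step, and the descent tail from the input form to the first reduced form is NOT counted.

D = 37, ⌊√D⌋ = 6
river: ρ → (-3,1,3)
river: ρ → (3,5,-1)
river: ρ → (-1,5,3)
river: ρ → (3,1,-3)
river: ρ → (-3,5,1)
river: ρ → (1,5,-3)
ρ-cycle length = 6 (tail of 0 descent steps not counted)

6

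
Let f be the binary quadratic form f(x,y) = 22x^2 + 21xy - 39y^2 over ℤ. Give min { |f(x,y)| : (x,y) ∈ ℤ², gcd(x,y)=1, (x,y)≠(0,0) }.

river: ρ → (-39,57,4)
river: ρ → (4,55,-53)
river: ρ → (-53,51,6)
river: ρ → (6,57,-26)
river: ρ → (-26,47,16)
river: ρ → (16,49,-23)
river: ρ → (-23,43,22)
river: ρ → (22,45,-21)
river: ρ → (-21,39,28)
river: ρ → (28,17,-32)
river: ρ → (-32,47,13)
river: ρ → (13,57,-12)
river: ρ → (-12,39,49)
river: ρ → (49,59,-2)
river: ρ → (-2,61,19)
river: ρ → (19,53,-14)
river: ρ → (-14,59,7)
river: ρ → (7,53,-38)
river: ρ → (-38,23,22)
river: ρ → (22,21,-39)
closes: descent 0, river 20
min |a| on river = 2

2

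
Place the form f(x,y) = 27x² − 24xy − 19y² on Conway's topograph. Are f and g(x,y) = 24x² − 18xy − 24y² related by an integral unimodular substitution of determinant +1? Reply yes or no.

D₁ = 2628, D₂ = 2628
river cycle of f (length 18): (-19, 24, 27), (27, 30, -16), (-16, 34, 23), (23, 12, -27), (-27, 42, 8), (8, 38, -37), (-37, 36, 9), (9, 36, -37), (-37, 38, 8), (8, 42, -27), … (8 more)
river cycle of g (length 18): (-24, 18, 24), (24, 30, -18), (-18, 42, 12), (12, 30, -36), (-36, 42, 6), (6, 42, -36), (-36, 30, 12), (12, 42, -18), (-18, 30, 24), (24, 18, -24), … (8 more)
cycles differ ⇒ inequivalent

no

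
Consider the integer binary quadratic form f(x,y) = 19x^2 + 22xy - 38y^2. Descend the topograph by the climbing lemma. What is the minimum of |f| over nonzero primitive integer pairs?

river: ρ → (-38,54,3)
river: ρ → (3,54,-38)
river: ρ → (-38,22,19)
river: ρ → (19,54,-6)
river: ρ → (-6,54,19)
river: ρ → (19,22,-38)
closes: descent 0, river 6
min |a| on river = 3

3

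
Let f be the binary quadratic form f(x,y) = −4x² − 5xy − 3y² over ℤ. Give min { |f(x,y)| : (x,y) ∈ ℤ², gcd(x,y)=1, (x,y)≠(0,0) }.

translate: b→-3 (≡5 mod 8), so (4,5,3)→(4,-3,2)
flip: (4,-3,2)→(2,3,4)
translate: b→-1 (≡3 mod 4), so (2,3,4)→(2,-1,3)
reduced (well bottom): (2,-1,3) with a≤c, −a<b≤a
well minimum |f| = |-2| = 2 (negative-definite)

2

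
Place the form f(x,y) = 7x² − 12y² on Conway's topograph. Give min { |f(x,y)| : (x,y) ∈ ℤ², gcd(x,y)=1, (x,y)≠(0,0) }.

descent: ρ → (-12,0,7)
descent: ρ → (7,14,-5)  [lands on river]
river: ρ → (-5,16,4)
river: ρ → (4,16,-5)
river: ρ → (-5,14,7)
closes: descent 2, river 4
min |a| on river = 4

4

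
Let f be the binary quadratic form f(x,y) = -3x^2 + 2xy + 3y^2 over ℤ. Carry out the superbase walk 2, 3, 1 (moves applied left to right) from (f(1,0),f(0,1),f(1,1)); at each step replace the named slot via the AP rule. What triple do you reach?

start (-3,3,2) = (f(1,0),f(0,1),f(1,1))
replace slot 2: 2·((-3)+2) − 3 = -5 → (-3,-5,2)
replace slot 3: 2·((-3)+(-5)) − 2 = -18 → (-3,-5,-18)
replace slot 1: 2·((-5)+(-18)) − (-3) = -43 → (-43,-5,-18)

-43,-5,-18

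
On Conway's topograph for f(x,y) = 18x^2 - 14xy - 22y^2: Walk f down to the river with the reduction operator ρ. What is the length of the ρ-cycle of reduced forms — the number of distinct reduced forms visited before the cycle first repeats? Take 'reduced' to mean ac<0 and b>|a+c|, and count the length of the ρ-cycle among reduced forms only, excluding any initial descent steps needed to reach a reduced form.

D = 1780, ⌊√D⌋ = 42
descent: ρ → (-22,14,18)  [lands on river]
river: ρ → (18,22,-18)
river: ρ → (-18,14,22)
river: ρ → (22,30,-10)
river: ρ → (-10,30,22)
river: ρ → (22,14,-18)
river: ρ → (-18,22,18)
river: ρ → (18,14,-22)
river: ρ → (-22,30,10)
river: ρ → (10,30,-22)
ρ-cycle length = 10 (tail of 1 descent step not counted)

10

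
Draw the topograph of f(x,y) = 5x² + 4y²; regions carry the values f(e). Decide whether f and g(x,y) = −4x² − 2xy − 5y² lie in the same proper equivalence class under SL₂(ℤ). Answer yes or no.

D₁ = -80, D₂ = -76
discriminants differ ⇒ not SL₂(ℤ)-equivalent

no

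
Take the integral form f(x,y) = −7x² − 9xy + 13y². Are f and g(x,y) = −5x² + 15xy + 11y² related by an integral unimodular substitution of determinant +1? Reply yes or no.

D₁ = 445, D₂ = 445
river cycle of f (length 6): (13, 9, -7), (-7, 19, 3), (3, 17, -13), (-13, 9, 7), (7, 19, -3), (-3, 17, 13)
river cycle of g (length 10): (11, 7, -9), (-9, 11, 9), (9, 7, -11), (-11, 15, 5), (5, 15, -11), (-11, 7, 9), (9, 11, -9), (-9, 7, 11), (11, 15, -5), (-5, 15, 11)
cycles differ ⇒ inequivalent

no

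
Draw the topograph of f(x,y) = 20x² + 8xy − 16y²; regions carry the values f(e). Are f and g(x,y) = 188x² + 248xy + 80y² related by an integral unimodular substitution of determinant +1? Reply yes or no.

D₁ = 1344, D₂ = 1344
river cycle of f (length 6): (-16, 24, 12), (12, 24, -16), (-16, 8, 20), (20, 32, -4), (-4, 32, 20), (20, 8, -16)
river cycle of g (length 6): (12, 24, -16), (-16, 8, 20), (20, 32, -4), (-4, 32, 20), (20, 8, -16), (-16, 24, 12)
cycles coincide ⇒ equivalent

yes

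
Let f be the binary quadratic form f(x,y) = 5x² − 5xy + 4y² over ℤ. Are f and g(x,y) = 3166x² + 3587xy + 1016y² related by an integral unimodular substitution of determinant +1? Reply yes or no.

D₁ = -55, D₂ = -55
f: translate: b→5 (≡-5 mod 10), so (5,-5,4)→(5,5,4)
f: flip: (5,5,4)→(4,-5,5)
f: translate: b→3 (≡-5 mod 8), so (4,-5,5)→(4,3,4)
f: reduced (well bottom): (4,3,4) with a≤c, −a<b≤a
g: translate: b→-2745 (≡3587 mod 6332), so (3166,3587,1016)→(3166,-2745,595)
g: flip: (3166,-2745,595)→(595,2745,3166)
g: translate: b→365 (≡2745 mod 1190), so (595,2745,3166)→(595,365,56)
g: flip: (595,365,56)→(56,-365,595)
g: translate: b→-29 (≡-365 mod 112), so (56,-365,595)→(56,-29,4)
g: flip: (56,-29,4)→(4,29,56)
g: translate: b→-3 (≡29 mod 8), so (4,29,56)→(4,-3,4)
g: flip: (4,-3,4)→(4,3,4)
g: reduced (well bottom): (4,3,4) with a≤c, −a<b≤a
reduced forms (4, 3, 4) vs (4, 3, 4) ⇒ equivalent

yes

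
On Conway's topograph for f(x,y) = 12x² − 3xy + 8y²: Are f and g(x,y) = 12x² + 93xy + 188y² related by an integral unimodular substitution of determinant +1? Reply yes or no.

D₁ = -375, D₂ = -375
f: flip: (12,-3,8)→(8,3,12)
f: reduced (well bottom): (8,3,12) with a≤c, −a<b≤a
g: translate: b→-3 (≡93 mod 24), so (12,93,188)→(12,-3,8)
g: flip: (12,-3,8)→(8,3,12)
g: reduced (well bottom): (8,3,12) with a≤c, −a<b≤a
reduced forms (8, 3, 12) vs (8, 3, 12) ⇒ equivalent

yes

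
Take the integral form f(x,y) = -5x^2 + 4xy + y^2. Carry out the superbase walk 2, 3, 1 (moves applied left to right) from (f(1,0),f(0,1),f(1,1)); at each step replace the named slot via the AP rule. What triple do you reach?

start (-5,1,0) = (f(1,0),f(0,1),f(1,1))
replace slot 2: 2·((-5)+0) − 1 = -11 → (-5,-11,0)
replace slot 3: 2·((-5)+(-11)) − 0 = -32 → (-5,-11,-32)
replace slot 1: 2·((-11)+(-32)) − (-5) = -81 → (-81,-11,-32)

-81,-11,-32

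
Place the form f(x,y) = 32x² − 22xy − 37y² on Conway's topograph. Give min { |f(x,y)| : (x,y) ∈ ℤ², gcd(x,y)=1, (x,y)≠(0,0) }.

descent: ρ → (-37,22,32)  [lands on river]
river: ρ → (32,42,-27)
river: ρ → (-27,66,8)
river: ρ → (8,62,-43)
river: ρ → (-43,24,27)
river: ρ → (27,30,-40)
river: ρ → (-40,50,17)
river: ρ → (17,52,-37)
closes: descent 1, river 8
min |a| on river = 8

8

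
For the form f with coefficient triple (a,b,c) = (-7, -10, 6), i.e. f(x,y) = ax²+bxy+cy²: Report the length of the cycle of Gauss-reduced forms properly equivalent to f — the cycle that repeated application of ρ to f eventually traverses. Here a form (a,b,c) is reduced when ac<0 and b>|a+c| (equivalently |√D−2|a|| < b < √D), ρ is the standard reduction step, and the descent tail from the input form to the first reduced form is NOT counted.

D = 268, ⌊√D⌋ = 16
descent: ρ → (6,10,-7)  [lands on river]
river: ρ → (-7,4,9)
river: ρ → (9,14,-2)
river: ρ → (-2,14,9)
river: ρ → (9,4,-7)
river: ρ → (-7,10,6)
river: ρ → (6,14,-3)
river: ρ → (-3,16,1)
river: ρ → (1,16,-3)
river: ρ → (-3,14,6)
ρ-cycle length = 10 (tail of 1 descent step not counted)

10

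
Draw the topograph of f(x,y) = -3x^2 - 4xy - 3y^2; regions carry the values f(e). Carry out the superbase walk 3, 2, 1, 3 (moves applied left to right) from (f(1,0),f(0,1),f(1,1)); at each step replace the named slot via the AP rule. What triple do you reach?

start (-3,-3,-10) = (f(1,0),f(0,1),f(1,1))
replace slot 3: 2·((-3)+(-3)) − (-10) = -2 → (-3,-3,-2)
replace slot 2: 2·((-3)+(-2)) − (-3) = -7 → (-3,-7,-2)
replace slot 1: 2·((-7)+(-2)) − (-3) = -15 → (-15,-7,-2)
replace slot 3: 2·((-15)+(-7)) − (-2) = -42 → (-15,-7,-42)

-15,-7,-42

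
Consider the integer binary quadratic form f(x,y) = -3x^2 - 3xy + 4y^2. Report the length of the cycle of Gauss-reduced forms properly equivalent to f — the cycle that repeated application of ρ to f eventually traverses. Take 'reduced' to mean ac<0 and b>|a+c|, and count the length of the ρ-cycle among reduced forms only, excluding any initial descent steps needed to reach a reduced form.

D = 57, ⌊√D⌋ = 7
descent: ρ → (4,3,-3)  [lands on river]
river: ρ → (-3,3,4)
river: ρ → (4,5,-2)
river: ρ → (-2,7,1)
river: ρ → (1,7,-2)
river: ρ → (-2,5,4)
ρ-cycle length = 6 (tail of 1 descent step not counted)

6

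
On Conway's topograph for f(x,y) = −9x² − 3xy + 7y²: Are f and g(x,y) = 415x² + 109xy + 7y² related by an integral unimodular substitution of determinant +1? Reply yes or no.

D₁ = 261, D₂ = 261
river cycle of f (length 8): (7, 3, -9), (-9, 15, 1), (1, 15, -9), (-9, 3, 7), (7, 11, -5), (-5, 9, 9), (9, 9, -5), (-5, 11, 7)
river cycle of g (length 8): (7, 3, -9), (-9, 15, 1), (1, 15, -9), (-9, 3, 7), (7, 11, -5), (-5, 9, 9), (9, 9, -5), (-5, 11, 7)
cycles coincide ⇒ equivalent

yes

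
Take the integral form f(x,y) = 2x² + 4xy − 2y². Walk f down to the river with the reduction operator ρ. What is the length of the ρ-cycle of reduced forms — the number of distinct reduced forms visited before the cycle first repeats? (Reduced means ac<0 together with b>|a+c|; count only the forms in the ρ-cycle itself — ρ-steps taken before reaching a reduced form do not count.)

D = 32, ⌊√D⌋ = 5
river: ρ → (-2,4,2)
river: ρ → (2,4,-2)
ρ-cycle length = 2 (tail of 0 descent steps not counted)

2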